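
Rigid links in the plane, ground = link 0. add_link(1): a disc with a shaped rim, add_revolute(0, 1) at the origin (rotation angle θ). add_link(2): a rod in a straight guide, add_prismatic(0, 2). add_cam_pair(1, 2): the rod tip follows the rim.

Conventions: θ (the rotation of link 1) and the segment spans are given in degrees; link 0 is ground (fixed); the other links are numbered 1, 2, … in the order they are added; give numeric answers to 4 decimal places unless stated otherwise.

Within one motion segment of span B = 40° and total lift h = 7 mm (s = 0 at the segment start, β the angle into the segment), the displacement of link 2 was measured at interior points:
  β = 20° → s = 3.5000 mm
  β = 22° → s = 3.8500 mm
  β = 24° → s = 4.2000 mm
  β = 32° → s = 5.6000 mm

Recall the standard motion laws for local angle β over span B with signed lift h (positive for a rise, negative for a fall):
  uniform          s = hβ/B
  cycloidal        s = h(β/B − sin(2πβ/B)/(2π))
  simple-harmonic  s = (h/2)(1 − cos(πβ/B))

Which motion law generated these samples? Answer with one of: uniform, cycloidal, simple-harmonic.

candidates at β/B = r: uniform s = h·r (linear in β); cycloidal s = h·(r − sin(2πr)/(2π)); simple-harmonic s = (h/2)(1 − cos(πr))
β=20°: printed 3.5000 | uniform 3.5000, cycloidal 3.5000, simple-harmonic 3.5000
β=22°: printed 3.8500 | uniform 3.8500, cycloidal 4.1943, simple-harmonic 4.0475
β=24°: printed 4.2000 | uniform 4.2000, cycloidal 4.8548, simple-harmonic 4.5816
β=32°: printed 5.6000 | uniform 5.6000, cycloidal 6.6596, simple-harmonic 6.3316
only one law matches every sample → uniform

uniform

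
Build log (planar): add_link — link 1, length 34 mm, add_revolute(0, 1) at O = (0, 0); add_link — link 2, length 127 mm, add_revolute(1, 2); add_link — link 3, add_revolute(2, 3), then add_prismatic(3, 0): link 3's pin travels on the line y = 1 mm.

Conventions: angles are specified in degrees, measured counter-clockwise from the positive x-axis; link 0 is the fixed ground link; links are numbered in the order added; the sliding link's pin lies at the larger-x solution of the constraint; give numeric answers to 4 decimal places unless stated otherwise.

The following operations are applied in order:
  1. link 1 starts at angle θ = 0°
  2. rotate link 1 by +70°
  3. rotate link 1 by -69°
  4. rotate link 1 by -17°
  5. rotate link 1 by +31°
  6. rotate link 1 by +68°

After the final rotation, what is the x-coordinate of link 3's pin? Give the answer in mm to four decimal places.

geometry: r = 34 mm, L = 127 mm, e = 1 mm; θ starts at 0°
rotate link 1 by +70°: θ ← 0° +70° = 70°
rotate link 1 by -69°: θ ← 70° -69° = 1°
rotate link 1 by -17°: θ ← 1° -17° = -16°
rotate link 1 by +31°: θ ← -16° +31° = 15°
rotate link 1 by +68°: θ ← 15° +68° = 83°
crank pin P = (r cos θ, r sin θ) = (4.143558, 33.746569)
h = r sin θ − e = 33.746569 − 1 = 32.746569
x = r cos θ + √(L² − h²) = 4.143558 + 122.705592 = 126.849149

126.8491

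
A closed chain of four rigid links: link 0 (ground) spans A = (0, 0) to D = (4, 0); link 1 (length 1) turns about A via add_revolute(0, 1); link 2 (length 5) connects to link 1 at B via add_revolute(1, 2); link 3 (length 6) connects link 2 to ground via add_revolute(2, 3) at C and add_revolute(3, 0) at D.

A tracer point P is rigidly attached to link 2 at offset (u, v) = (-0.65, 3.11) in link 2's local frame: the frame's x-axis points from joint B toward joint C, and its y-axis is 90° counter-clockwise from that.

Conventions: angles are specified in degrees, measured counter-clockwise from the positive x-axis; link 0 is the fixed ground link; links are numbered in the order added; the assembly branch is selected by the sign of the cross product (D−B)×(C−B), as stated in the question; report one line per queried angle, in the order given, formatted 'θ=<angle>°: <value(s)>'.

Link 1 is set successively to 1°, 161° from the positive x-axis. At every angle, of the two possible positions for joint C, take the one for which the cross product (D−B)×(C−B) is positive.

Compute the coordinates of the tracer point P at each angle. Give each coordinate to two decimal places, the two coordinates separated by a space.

A=(0,0), D=(4.00,0)
θ=1°: B = A + 1.00·(cos1°, sin1°) = (0.9998, 0.0175)
θ=1°: |BD| = 3.0002
θ=1°: circle(B,5.00) ∩ circle(D,6.00): a=-0.3331, h=4.9889
θ=1°:   candidates: C₊=(0.6958,5.0082) cross=14.968; C₋=(0.6377,-4.9694) cross=-14.968
θ=1°:   branch + wants cross > 0 → take C=(0.6958,5.0082) (cross=14.968)
θ=1°: ex = (C−B)/|BC| = (-0.0608,0.9981); ey = (-0.9981,-0.0608)
θ=1°: P = B + -0.65·ex + 3.11·ey = (-2.0649,-0.8205)
θ=161°: B = A + 1.00·(cos161°, sin161°) = (-0.9455, 0.3256)
θ=161°: |BD| = 4.9562
θ=161°: circle(B,5.00) ∩ circle(D,6.00): a=1.3684, h=4.8091
θ=161°:   candidates: C₊=(0.7358,5.0344) cross=23.835; C₋=(0.1040,-4.5630) cross=-23.835
θ=161°:   branch + wants cross > 0 → take C=(0.7358,5.0344) (cross=23.835)
θ=161°: ex = (C−B)/|BC| = (0.3363,0.9418); ey = (-0.9418,0.3363)
θ=161°: P = B + -0.65·ex + 3.11·ey = (-4.0930,0.7592)

θ=1°: -2.06 -0.82
θ=161°: -4.09 0.76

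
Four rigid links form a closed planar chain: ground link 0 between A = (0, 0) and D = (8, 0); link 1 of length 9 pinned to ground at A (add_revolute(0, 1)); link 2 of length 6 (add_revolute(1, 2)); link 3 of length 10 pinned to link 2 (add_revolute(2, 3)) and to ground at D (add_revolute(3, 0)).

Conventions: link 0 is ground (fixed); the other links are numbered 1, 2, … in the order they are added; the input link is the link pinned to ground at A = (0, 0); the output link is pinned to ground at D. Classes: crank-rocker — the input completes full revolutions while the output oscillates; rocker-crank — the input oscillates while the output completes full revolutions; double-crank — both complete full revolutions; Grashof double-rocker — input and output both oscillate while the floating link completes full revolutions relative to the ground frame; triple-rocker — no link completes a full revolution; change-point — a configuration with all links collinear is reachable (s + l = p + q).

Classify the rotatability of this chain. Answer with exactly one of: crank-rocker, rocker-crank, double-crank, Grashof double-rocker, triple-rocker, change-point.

lengths: ground=8, input=9, coupler=6, output=10
sorted: s=6 (shortest), l=10 (longest), p+q=17
s + l = 16 vs p + q = 17
s + l < p + q (Grashof) with shortest = coupler link → Grashof double-rocker

Grashof double-rocker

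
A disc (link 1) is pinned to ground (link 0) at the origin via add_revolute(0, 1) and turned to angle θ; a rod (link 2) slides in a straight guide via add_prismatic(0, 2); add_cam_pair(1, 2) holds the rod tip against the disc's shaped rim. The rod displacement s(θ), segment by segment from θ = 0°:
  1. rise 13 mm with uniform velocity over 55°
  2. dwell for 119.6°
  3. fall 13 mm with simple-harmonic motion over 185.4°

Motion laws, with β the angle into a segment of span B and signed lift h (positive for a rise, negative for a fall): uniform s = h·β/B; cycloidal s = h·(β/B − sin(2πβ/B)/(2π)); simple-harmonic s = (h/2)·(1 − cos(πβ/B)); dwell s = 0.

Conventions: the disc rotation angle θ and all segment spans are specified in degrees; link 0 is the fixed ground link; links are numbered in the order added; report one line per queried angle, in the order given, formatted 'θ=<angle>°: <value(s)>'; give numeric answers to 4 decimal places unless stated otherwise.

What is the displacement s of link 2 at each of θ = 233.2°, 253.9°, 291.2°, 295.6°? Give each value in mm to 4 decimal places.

segment 1 (0° to 55°, uniform, h = 13) is passed completely: s = 0.0000 + (13) = 13.0000
segment 2 (55° to 174.6°, dwell): s unchanged at 13.0000
θ = 233.2° falls in segment 3 (174.6° to 360°, simple-harmonic, h = -13): β = 233.2 − 174.6 = 58.6°, B = 185.4°; Δs = -13/2·(1 − cos(π·0.3161)) = -2.9497; s = 13.0000 − 2.9497 = 10.0503
θ = 253.9° falls in segment 3 (174.6° to 360°, simple-harmonic, h = -13): β = 253.9 − 174.6 = 79.3°, B = 185.4°; Δs = -13/2·(1 − cos(π·0.4277)) = -5.0367; s = 13.0000 − 5.0367 = 7.9633
θ = 291.2° falls in segment 3 (174.6° to 360°, simple-harmonic, h = -13): β = 291.2 − 174.6 = 116.6°, B = 185.4°; Δs = -13/2·(1 − cos(π·0.6289)) = -9.0610; s = 13.0000 − 9.0610 = 3.9390
θ = 295.6° falls in segment 3 (174.6° to 360°, simple-harmonic, h = -13): β = 295.6 − 174.6 = 121°, B = 185.4°; Δs = -13/2·(1 − cos(π·0.6526)) = -9.4989; s = 13.0000 − 9.4989 = 3.5011

θ=233.2°: 10.0503
θ=253.9°: 7.9633
θ=291.2°: 3.9390
θ=295.6°: 3.5011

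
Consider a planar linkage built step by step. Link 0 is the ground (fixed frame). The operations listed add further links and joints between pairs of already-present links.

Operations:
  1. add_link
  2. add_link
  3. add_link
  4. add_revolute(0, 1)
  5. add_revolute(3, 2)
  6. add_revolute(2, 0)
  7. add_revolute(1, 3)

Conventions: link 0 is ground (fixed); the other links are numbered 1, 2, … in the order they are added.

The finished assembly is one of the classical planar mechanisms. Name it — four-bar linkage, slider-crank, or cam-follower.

links: 4 (incl. ground); joints: 4 revolute, 0 prismatic, 0 higher (cam) pair, forming one closed loop
4 links in a single 4R loop → four-bar linkage

four-bar linkage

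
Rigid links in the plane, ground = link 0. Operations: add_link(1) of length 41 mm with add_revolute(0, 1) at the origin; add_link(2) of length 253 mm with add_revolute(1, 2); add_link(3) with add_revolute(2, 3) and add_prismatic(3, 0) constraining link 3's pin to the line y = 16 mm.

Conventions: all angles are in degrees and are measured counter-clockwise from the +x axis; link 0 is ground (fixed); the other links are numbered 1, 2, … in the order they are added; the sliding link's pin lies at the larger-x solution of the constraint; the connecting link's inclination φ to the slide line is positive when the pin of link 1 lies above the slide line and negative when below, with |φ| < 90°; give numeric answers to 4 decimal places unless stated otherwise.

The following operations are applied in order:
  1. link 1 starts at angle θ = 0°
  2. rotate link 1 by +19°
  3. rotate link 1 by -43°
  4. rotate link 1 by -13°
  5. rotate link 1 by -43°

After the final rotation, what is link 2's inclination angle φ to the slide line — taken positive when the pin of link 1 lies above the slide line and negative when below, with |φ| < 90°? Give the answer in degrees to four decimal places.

geometry: r = 41 mm, L = 253 mm, e = 16 mm; θ starts at 0°
rotate link 1 by +19°: θ ← 0° +19° = 19°
rotate link 1 by -43°: θ ← 19° -43° = -24°
rotate link 1 by -13°: θ ← -24° -13° = -37°
rotate link 1 by -43°: θ ← -37° -43° = -80°
h = r sin θ − e = -40.377118 − 16 = -56.377118
sin φ = h / L = -56.377118 / 253 = -0.22283446
φ = arcsin(-0.22283446) = -12.875569°

-12.8756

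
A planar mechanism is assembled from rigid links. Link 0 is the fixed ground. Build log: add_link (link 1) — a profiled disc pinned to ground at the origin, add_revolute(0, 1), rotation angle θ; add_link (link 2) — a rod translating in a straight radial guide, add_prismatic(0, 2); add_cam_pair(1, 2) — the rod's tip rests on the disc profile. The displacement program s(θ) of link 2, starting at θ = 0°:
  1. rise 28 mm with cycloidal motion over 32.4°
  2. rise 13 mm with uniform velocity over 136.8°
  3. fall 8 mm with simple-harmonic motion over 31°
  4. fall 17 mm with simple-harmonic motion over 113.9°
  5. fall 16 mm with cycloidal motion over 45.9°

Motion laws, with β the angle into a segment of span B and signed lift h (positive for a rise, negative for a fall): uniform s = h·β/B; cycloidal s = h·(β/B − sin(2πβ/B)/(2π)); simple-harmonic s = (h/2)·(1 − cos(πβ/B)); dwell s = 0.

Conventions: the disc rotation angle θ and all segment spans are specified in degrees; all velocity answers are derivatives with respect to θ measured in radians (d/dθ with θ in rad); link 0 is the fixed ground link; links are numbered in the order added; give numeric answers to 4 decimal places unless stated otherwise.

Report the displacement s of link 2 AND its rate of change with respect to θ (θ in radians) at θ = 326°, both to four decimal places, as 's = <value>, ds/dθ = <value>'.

seg 1 [0°–32.4°] cycloidal, h=28: full span → s += 28 → s = 28.0000
seg 2 [32.4°–169.2°] uniform, h=13: full span → s += 13 → s = 41.0000
seg 3 [169.2°–200.2°] simple-harmonic, h=-8: full span → s += -8 → s = 33.0000
seg 4 [200.2°–314.1°] simple-harmonic, h=-17: full span → s += -17 → s = 16.0000
seg 5 [314.1°–360°] cycloidal, h=-16: θ=326° here. β=11.9, B=45.9. -16·(0.2593 − sin(2π·0.2593)/(2π)) = -1.6060 → s = 14.3940
velocity in seg [314.1°–360°] (cycloidal), θ in radians: β = 11.9° = 0.2077 rad, B = 45.9° = 0.8011 rad; ds/dθ = (h/B)(1 − cos(2πβ/B)) = ((-16)/0.8011)(1 − cos(2π·0.2593)) = -21.133676 mm/rad

s = 14.3940, ds/dθ = -21.1337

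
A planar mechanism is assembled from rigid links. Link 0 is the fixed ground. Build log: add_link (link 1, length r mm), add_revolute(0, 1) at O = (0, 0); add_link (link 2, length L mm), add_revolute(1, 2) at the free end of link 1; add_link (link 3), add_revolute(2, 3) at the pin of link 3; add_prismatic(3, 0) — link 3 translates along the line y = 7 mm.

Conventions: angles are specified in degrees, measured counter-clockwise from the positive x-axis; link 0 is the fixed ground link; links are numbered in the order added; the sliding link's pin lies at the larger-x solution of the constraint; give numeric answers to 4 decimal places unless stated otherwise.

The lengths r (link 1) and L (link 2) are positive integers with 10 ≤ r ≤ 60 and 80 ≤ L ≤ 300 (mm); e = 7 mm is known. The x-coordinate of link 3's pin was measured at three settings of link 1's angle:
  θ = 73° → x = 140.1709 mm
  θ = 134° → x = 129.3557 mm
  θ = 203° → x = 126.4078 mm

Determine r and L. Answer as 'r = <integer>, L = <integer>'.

constraint per measurement: (x − r cos θ)² + (r sin θ − e)² = L²
subtracting the θ₁ and θ₂ equations cancels the r² and L² terms:
r = (x₁² − x₂²) / (2[(x₁cos θ₁ + e sin θ₁) − (x₂cos θ₂ + e sin θ₂)]) = 11.0000 → r = 11
L² = (x₁ − r cos θ₁)² + (r sin θ₁ − e)² = 18769.0062 → L = 137.0000 → L = 137
check at θ₃=203°: x = 126.4078 (printed 126.4078) ✓

r = 11, L = 137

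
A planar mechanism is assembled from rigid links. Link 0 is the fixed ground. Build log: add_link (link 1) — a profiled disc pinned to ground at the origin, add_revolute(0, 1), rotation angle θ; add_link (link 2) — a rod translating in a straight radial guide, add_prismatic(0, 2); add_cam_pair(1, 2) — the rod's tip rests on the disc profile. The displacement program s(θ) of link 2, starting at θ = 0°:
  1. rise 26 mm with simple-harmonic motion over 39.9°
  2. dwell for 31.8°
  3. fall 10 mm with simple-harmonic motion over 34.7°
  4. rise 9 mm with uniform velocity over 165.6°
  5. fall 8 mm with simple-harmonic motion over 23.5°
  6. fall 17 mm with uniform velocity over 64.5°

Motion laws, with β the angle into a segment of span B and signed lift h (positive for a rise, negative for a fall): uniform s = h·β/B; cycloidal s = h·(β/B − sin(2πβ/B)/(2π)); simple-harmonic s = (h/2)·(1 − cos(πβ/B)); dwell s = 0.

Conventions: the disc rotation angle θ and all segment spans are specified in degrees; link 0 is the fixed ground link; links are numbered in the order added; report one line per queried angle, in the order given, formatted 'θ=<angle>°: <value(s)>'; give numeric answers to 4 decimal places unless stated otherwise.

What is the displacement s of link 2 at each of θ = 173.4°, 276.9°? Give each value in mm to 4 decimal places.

seg 1 [0°–39.9°] simple-harmonic, h=26: full span → s += 26 → s = 26.0000
seg 2 [39.9°–71.7°] dwell: s stays 26.0000
seg 3 [71.7°–106.4°] simple-harmonic, h=-10: full span → s += -10 → s = 16.0000
seg 4 [106.4°–272°] uniform, h=9: θ=173.4° here. β=67, B=165.6. 9·67/165.6 = 3.6413 → s = 19.6413
seg 4 [106.4°–272°] uniform, h=9: full span → s += 9 → s = 25.0000
seg 5 [272°–295.5°] simple-harmonic, h=-8: θ=276.9° here. β=4.9, B=23.5. -8/2·(1 − cos(π·0.2085)) = -0.8279 → s = 24.1721

θ=173.4°: 19.6413
θ=276.9°: 24.1721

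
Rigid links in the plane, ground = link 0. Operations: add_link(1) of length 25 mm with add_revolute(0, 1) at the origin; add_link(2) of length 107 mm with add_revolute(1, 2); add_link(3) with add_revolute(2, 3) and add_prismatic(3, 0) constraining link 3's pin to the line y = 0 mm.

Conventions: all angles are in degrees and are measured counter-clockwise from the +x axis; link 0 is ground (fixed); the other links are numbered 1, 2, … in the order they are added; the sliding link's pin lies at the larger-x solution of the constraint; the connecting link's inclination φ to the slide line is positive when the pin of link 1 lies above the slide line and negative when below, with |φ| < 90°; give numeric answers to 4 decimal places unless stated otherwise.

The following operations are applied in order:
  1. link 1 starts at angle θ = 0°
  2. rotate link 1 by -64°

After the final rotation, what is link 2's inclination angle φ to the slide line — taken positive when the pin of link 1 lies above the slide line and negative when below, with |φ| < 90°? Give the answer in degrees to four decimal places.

geometry: r = 25 mm, L = 107 mm, e = 0 mm; θ starts at 0°
rotate link 1 by -64°: θ ← 0° -64° = -64°
h = r sin θ − e = -22.469851 − 0 = -22.469851
sin φ = h / L = -22.469851 / 107 = -0.20999861
φ = arcsin(-0.20999861) = -12.122271°

-12.1223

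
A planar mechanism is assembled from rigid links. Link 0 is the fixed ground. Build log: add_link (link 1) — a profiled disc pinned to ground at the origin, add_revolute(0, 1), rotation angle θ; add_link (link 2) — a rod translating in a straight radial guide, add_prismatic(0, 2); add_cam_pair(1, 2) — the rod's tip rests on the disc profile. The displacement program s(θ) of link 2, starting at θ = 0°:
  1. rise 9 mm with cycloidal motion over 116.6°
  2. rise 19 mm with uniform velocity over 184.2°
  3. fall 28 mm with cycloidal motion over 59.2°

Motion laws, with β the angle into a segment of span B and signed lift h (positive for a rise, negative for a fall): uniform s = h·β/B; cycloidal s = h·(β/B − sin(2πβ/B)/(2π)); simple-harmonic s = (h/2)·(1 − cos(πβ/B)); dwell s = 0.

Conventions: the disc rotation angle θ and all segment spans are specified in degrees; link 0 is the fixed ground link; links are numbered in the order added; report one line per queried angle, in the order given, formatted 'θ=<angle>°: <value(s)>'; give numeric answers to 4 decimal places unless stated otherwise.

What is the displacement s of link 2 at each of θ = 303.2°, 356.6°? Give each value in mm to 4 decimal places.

seg 1 [0°–116.6°] cycloidal, h=9: full span → s += 9 → s = 9.0000
seg 2 [116.6°–300.8°] uniform, h=19: full span → s += 19 → s = 28.0000
seg 3 [300.8°–360°] cycloidal, h=-28: θ=303.2° here. β=2.4, B=59.2. -28·(0.0405 − sin(2π·0.0405)/(2π)) = -0.0122 → s = 27.9878
seg 3 [300.8°–360°] cycloidal, h=-28: θ=356.6° here. β=55.8, B=59.2. -28·(0.9426 − sin(2π·0.9426)/(2π)) = -27.9653 → s = 0.0347

θ=303.2°: 27.9878
θ=356.6°: 0.0347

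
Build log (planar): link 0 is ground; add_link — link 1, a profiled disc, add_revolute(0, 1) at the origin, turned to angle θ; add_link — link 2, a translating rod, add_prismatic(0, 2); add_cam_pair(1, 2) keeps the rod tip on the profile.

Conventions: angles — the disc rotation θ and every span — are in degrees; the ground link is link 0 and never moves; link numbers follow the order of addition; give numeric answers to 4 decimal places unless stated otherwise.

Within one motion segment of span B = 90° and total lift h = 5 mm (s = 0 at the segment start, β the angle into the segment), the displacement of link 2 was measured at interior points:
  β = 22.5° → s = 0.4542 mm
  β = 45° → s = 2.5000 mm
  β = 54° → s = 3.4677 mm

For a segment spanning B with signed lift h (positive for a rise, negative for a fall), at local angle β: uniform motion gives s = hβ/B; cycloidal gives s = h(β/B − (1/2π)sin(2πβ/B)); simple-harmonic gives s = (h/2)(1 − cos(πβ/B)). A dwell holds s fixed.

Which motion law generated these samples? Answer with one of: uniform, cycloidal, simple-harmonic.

candidates at β/B = r: uniform s = h·r (linear in β); cycloidal s = h·(r − sin(2πr)/(2π)); simple-harmonic s = (h/2)(1 − cos(πr))
β=22.5°: printed 0.4542 | uniform 1.2500, cycloidal 0.4542, simple-harmonic 0.7322
β=45°: printed 2.5000 | uniform 2.5000, cycloidal 2.5000, simple-harmonic 2.5000
β=54°: printed 3.4677 | uniform 3.0000, cycloidal 3.4677, simple-harmonic 3.2725
only one law matches every sample → cycloidal

cycloidal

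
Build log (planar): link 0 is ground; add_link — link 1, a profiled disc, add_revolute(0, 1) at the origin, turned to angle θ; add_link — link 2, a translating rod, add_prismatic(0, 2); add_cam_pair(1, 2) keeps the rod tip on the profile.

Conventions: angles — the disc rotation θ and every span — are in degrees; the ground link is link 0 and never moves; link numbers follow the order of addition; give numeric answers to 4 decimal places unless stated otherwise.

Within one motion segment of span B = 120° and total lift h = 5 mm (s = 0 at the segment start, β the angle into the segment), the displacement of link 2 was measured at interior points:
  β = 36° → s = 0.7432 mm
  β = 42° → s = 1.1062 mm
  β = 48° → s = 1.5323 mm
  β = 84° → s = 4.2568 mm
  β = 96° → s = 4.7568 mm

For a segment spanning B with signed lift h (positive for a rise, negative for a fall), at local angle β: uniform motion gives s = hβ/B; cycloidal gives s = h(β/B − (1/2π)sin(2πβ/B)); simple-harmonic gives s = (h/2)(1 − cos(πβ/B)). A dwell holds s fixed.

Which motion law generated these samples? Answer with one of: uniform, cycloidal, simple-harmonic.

candidates at β/B = r: uniform s = h·r (linear in β); cycloidal s = h·(r − sin(2πr)/(2π)); simple-harmonic s = (h/2)(1 − cos(πr))
β=36°: printed 0.7432 | uniform 1.5000, cycloidal 0.7432, simple-harmonic 1.0305
β=42°: printed 1.1062 | uniform 1.7500, cycloidal 1.1062, simple-harmonic 1.3650
β=48°: printed 1.5323 | uniform 2.0000, cycloidal 1.5323, simple-harmonic 1.7275
β=84°: printed 4.2568 | uniform 3.5000, cycloidal 4.2568, simple-harmonic 3.9695
β=96°: printed 4.7568 | uniform 4.0000, cycloidal 4.7568, simple-harmonic 4.5225
only one law matches every sample → cycloidal

cycloidal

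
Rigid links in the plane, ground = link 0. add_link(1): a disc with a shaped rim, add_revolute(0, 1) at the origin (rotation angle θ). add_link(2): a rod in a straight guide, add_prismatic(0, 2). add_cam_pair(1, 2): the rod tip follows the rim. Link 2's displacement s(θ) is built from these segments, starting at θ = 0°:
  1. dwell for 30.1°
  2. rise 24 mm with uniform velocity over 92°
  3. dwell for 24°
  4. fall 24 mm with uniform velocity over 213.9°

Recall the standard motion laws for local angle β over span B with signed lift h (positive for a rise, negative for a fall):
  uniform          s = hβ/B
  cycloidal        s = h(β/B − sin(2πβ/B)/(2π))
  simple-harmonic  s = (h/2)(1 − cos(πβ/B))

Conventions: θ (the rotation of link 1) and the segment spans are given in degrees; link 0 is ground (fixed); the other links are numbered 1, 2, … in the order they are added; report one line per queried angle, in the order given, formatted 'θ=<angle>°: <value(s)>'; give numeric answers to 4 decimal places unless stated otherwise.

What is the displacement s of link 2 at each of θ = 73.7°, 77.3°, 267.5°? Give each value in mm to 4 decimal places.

segment 1 (0° to 30.1°, dwell): s unchanged at 0.0000
θ = 73.7° falls in segment 2 (30.1° to 122.1°, uniform, h = 24): β = 73.7 − 30.1 = 43.6°, B = 92°; Δs = 24·43.6/92 = 11.3739; s = 0.0000 + 11.3739 = 11.3739
θ = 77.3° falls in segment 2 (30.1° to 122.1°, uniform, h = 24): β = 77.3 − 30.1 = 47.2°, B = 92°; Δs = 24·47.2/92 = 12.3130; s = 0.0000 + 12.3130 = 12.3130
segment 2 (30.1° to 122.1°, uniform, h = 24) is passed completely: s = 0.0000 + (24) = 24.0000
segment 3 (122.1° to 146.1°, dwell): s unchanged at 24.0000
θ = 267.5° falls in segment 4 (146.1° to 360°, uniform, h = -24): β = 267.5 − 146.1 = 121.4°, B = 213.9°; Δs = -24·121.4/213.9 = -13.6213; s = 24.0000 − 13.6213 = 10.3787

θ=73.7°: 11.3739
θ=77.3°: 12.3130
θ=267.5°: 10.3787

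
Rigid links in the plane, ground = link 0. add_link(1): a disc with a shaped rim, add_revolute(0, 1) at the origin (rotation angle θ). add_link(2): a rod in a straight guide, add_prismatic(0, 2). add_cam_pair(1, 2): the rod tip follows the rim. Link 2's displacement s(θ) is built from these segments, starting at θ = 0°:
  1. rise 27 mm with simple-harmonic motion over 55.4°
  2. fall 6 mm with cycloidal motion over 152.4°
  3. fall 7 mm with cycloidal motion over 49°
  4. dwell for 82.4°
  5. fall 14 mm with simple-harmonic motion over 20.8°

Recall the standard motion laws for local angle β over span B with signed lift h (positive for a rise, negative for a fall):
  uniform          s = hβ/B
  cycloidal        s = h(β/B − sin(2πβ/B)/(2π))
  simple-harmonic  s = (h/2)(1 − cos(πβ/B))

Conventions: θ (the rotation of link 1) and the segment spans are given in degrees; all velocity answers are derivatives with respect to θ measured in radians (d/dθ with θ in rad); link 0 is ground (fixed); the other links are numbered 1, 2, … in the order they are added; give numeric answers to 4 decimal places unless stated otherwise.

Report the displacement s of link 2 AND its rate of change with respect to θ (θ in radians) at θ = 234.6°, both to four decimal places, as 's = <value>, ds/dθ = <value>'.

segment 1 (0° to 55.4°, simple-harmonic, h = 27) is passed completely: s = 0.0000 + (27) = 27.0000
segment 2 (55.4° to 207.8°, cycloidal, h = -6) is passed completely: s = 27.0000 + (-6) = 21.0000
θ = 234.6° falls in segment 3 (207.8° to 256.8°, cycloidal, h = -7): β = 234.6 − 207.8 = 26.8°, B = 49°; Δs = -7·(0.5469 − sin(2π·0.5469)/(2π)) = -4.1524; s = 21.0000 − 4.1524 = 16.8476
velocity in seg [207.8°–256.8°] (cycloidal), θ in radians: β = 26.8° = 0.4677 rad, B = 49° = 0.8552 rad; ds/dθ = (h/B)(1 − cos(2πβ/B)) = ((-7)/0.8552)(1 − cos(2π·0.5469)) = -16.016822 mm/rad

s = 16.8476, ds/dθ = -16.0168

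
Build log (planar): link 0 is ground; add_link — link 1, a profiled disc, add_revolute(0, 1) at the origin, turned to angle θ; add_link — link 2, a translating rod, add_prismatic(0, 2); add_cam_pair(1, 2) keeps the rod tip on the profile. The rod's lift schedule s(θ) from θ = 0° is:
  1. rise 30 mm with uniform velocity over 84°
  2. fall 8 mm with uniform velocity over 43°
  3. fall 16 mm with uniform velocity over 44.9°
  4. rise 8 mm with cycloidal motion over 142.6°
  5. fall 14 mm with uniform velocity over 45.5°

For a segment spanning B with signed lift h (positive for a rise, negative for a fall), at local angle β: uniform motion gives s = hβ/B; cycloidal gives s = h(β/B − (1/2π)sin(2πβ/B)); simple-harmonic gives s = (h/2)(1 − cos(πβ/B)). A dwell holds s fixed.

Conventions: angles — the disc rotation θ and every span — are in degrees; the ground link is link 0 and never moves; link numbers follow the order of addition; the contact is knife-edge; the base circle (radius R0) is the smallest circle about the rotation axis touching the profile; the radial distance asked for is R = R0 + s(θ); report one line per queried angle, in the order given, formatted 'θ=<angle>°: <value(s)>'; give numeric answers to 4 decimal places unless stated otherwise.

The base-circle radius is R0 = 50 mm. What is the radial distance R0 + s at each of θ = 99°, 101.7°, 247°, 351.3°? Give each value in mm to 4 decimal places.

seg 1 [0°–84°] uniform, h=30: full span → s += 30 → s = 30.0000
seg 2 [84°–127°] uniform, h=-8: θ=99° here. β=15, B=43. -8·15/43 = -2.7907 → s = 27.2093
seg 2 [84°–127°] uniform, h=-8: θ=101.7° here. β=17.7, B=43. -8·17.7/43 = -3.2930 → s = 26.7070
seg 2 [84°–127°] uniform, h=-8: full span → s += -8 → s = 22.0000
seg 3 [127°–171.9°] uniform, h=-16: full span → s += -16 → s = 6.0000
seg 4 [171.9°–314.5°] cycloidal, h=8: θ=247° here. β=75.1, B=142.6. 8·(0.5266 − sin(2π·0.5266)/(2π)) = 4.4254 → s = 10.4254
seg 4 [171.9°–314.5°] cycloidal, h=8: full span → s += 8 → s = 14.0000
seg 5 [314.5°–360°] uniform, h=-14: θ=351.3° here. β=36.8, B=45.5. -14·36.8/45.5 = -11.3231 → s = 2.6769
θ=99°: R = R0 + s = 50 + 27.2093 = 77.2093
θ=101.7°: R = R0 + s = 50 + 26.7070 = 76.7070
θ=247°: R = R0 + s = 50 + 10.4254 = 60.4254
θ=351.3°: R = R0 + s = 50 + 2.6769 = 52.6769

θ=99°: 77.2093
θ=101.7°: 76.7070
θ=247°: 60.4254
θ=351.3°: 52.6769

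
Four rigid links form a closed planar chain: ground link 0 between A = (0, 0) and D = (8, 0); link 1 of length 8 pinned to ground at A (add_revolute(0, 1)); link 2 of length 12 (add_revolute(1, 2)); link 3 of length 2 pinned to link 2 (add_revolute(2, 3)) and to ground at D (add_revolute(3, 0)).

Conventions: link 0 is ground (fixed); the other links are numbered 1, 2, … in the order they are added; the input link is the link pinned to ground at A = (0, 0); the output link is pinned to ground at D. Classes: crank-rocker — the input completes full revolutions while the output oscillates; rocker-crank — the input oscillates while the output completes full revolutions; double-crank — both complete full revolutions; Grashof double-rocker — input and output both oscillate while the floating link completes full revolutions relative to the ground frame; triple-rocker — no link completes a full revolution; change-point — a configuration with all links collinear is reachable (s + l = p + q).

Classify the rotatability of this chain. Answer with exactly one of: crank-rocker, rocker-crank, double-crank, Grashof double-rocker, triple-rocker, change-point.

lengths: ground=8, input=8, coupler=12, output=2
sorted: s=2 (shortest), l=12 (longest), p+q=16
s + l = 14 vs p + q = 16
s + l < p + q (Grashof) with shortest = output link → rocker-crank

rocker-crank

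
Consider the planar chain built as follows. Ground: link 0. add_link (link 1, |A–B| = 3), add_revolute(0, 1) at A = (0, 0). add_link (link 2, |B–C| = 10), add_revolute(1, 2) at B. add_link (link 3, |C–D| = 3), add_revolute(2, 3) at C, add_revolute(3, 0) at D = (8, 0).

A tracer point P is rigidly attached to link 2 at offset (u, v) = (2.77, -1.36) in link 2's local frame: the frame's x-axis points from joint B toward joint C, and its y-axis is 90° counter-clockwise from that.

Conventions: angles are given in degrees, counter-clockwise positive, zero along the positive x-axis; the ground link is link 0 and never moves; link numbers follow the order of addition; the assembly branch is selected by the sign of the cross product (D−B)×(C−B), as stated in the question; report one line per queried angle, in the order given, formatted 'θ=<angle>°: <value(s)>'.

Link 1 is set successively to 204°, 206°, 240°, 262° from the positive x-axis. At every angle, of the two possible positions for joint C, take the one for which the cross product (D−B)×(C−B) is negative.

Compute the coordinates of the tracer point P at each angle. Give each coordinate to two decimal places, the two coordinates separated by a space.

A=(0,0), D=(8.00,0)
θ=204°: B = A + 3.00·(cos204°, sin204°) = (-2.7406, -1.2202)
θ=204°: |BD| = 10.8097
θ=204°: circle(B,10.00) ∩ circle(D,3.00): a=9.6140, h=2.7514
θ=204°:   candidates: C₊=(6.5014,2.5989) cross=29.742; C₋=(7.1225,-2.8688) cross=-29.742
θ=204°:   branch - wants cross < 0 → take C=(7.1225,-2.8688) (cross=-29.742)
θ=204°: ex = (C−B)/|BC| = (0.9863,-0.1649); ey = (0.1649,0.9863)
θ=204°: P = B + 2.77·ex + -1.36·ey = (-0.2327,-3.0183)
θ=206°: B = A + 3.00·(cos206°, sin206°) = (-2.6964, -1.3151)
θ=206°: |BD| = 10.7769
θ=206°: circle(B,10.00) ∩ circle(D,3.00): a=9.6104, h=2.7639
θ=206°:   candidates: C₊=(6.5050,2.6009) cross=29.787; C₋=(7.1795,-2.8856) cross=-29.787
θ=206°:   branch - wants cross < 0 → take C=(7.1795,-2.8856) (cross=-29.787)
θ=206°: ex = (C−B)/|BC| = (0.9876,-0.1571); ey = (0.1571,0.9876)
θ=206°: P = B + 2.77·ex + -1.36·ey = (-0.1743,-3.0933)
θ=240°: B = A + 3.00·(cos240°, sin240°) = (-1.5000, -2.5981)
θ=240°: |BD| = 9.8489
θ=240°: circle(B,10.00) ∩ circle(D,3.00): a=9.5443, h=2.9845
θ=240°:   candidates: C₊=(6.9189,2.7984) cross=29.394; C₋=(8.4935,-2.9591) cross=-29.394
θ=240°:   branch - wants cross < 0 → take C=(8.4935,-2.9591) (cross=-29.394)
θ=240°: ex = (C−B)/|BC| = (0.9993,-0.0361); ey = (0.0361,0.9993)
θ=240°: P = B + 2.77·ex + -1.36·ey = (1.2191,-4.0572)
θ=262°: B = A + 3.00·(cos262°, sin262°) = (-0.4175, -2.9708)
θ=262°: |BD| = 8.9264
θ=262°: circle(B,10.00) ∩ circle(D,3.00): a=9.5604, h=2.9322
θ=262°:   candidates: C₊=(7.6220,2.9761) cross=26.174; C₋=(9.5738,-2.5541) cross=-26.174
θ=262°:   branch - wants cross < 0 → take C=(9.5738,-2.5541) (cross=-26.174)
θ=262°: ex = (C−B)/|BC| = (0.9991,0.0417); ey = (-0.0417,0.9991)
θ=262°: P = B + 2.77·ex + -1.36·ey = (2.4068,-4.2142)

θ=204°: -0.23 -3.02
θ=206°: -0.17 -3.09
θ=240°: 1.22 -4.06
θ=262°: 2.41 -4.21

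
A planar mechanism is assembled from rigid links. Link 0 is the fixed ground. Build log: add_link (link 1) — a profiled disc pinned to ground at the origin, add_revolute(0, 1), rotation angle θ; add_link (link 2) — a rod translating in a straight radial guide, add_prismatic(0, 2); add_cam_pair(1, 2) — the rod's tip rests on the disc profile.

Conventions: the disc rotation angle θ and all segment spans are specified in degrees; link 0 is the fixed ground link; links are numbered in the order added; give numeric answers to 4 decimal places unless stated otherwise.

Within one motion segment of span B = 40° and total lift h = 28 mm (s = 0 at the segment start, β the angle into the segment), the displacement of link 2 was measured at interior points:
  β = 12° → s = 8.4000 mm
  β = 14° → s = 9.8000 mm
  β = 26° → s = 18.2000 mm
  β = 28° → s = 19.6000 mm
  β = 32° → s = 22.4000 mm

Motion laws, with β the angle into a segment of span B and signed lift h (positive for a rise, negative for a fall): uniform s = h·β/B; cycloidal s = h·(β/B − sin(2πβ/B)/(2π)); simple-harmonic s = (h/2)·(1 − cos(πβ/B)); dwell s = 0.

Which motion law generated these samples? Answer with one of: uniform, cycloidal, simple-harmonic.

candidates at β/B = r: uniform s = h·r (linear in β); cycloidal s = h·(r − sin(2πr)/(2π)); simple-harmonic s = (h/2)(1 − cos(πr))
β=12°: printed 8.4000 | uniform 8.4000, cycloidal 4.1618, simple-harmonic 5.7710
β=14°: printed 9.8000 | uniform 9.8000, cycloidal 6.1947, simple-harmonic 7.6441
β=26°: printed 18.2000 | uniform 18.2000, cycloidal 21.8053, simple-harmonic 20.3559
β=28°: printed 19.6000 | uniform 19.6000, cycloidal 23.8382, simple-harmonic 22.2290
β=32°: printed 22.4000 | uniform 22.4000, cycloidal 26.6382, simple-harmonic 25.3262
only one law matches every sample → uniform

uniform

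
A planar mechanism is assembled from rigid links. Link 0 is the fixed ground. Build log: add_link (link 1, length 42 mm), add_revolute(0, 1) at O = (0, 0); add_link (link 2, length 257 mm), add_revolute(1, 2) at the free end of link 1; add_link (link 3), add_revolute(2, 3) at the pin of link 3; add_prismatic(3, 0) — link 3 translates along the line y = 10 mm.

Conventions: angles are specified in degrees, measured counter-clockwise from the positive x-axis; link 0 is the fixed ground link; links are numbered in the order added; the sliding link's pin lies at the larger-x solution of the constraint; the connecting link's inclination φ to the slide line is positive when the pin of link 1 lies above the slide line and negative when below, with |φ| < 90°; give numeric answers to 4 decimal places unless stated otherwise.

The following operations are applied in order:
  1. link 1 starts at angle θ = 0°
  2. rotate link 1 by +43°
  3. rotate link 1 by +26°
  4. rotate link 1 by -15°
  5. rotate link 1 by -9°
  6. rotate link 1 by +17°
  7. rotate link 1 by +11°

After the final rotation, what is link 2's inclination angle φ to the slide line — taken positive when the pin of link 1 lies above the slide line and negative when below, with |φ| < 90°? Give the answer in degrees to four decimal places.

geometry: r = 42 mm, L = 257 mm, e = 10 mm; θ starts at 0°
rotate link 1 by +43°: θ ← 0° +43° = 43°
rotate link 1 by +26°: θ ← 43° +26° = 69°
rotate link 1 by -15°: θ ← 69° -15° = 54°
rotate link 1 by -9°: θ ← 54° -9° = 45°
rotate link 1 by +17°: θ ← 45° +17° = 62°
rotate link 1 by +11°: θ ← 62° +11° = 73°
h = r sin θ − e = 40.164800 − 10 = 30.164800
sin φ = h / L = 30.164800 / 257 = 0.11737276
φ = arcsin(0.11737276) = 6.740501°

6.7405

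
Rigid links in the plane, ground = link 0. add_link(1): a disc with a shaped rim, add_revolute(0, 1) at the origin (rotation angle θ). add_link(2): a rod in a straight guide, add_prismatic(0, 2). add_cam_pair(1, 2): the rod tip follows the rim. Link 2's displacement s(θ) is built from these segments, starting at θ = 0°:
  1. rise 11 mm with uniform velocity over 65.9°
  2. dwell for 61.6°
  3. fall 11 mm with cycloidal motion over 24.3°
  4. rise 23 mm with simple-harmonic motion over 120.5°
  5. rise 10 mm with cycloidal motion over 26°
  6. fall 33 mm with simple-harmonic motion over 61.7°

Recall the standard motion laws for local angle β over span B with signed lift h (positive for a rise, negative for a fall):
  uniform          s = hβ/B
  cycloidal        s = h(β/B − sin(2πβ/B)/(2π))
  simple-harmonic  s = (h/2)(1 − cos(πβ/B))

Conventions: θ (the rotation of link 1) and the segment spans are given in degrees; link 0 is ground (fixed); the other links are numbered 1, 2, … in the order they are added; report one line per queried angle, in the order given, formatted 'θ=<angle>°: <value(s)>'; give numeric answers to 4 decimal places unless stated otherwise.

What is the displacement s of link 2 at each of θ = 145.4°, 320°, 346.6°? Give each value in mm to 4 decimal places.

segment 1 (0° to 65.9°, uniform, h = 11) is passed completely: s = 0.0000 + (11) = 11.0000
segment 2 (65.9° to 127.5°, dwell): s unchanged at 11.0000
θ = 145.4° falls in segment 3 (127.5° to 151.8°, cycloidal, h = -11): β = 145.4 − 127.5 = 17.9°, B = 24.3°; Δs = -11·(0.7366 − sin(2π·0.7366)/(2π)) = -9.8474; s = 11.0000 − 9.8474 = 1.1526
segment 3 (127.5° to 151.8°, cycloidal, h = -11) is passed completely: s = 11.0000 + (-11) = 0.0000
segment 4 (151.8° to 272.3°, simple-harmonic, h = 23) is passed completely: s = 0.0000 + (23) = 23.0000
segment 5 (272.3° to 298.3°, cycloidal, h = 10) is passed completely: s = 23.0000 + (10) = 33.0000
θ = 320° falls in segment 6 (298.3° to 360°, simple-harmonic, h = -33): β = 320 − 298.3 = 21.7°, B = 61.7°; Δs = -33/2·(1 − cos(π·0.3517)) = -9.0879; s = 33.0000 − 9.0879 = 23.9121
θ = 346.6° falls in segment 6 (298.3° to 360°, simple-harmonic, h = -33): β = 346.6 − 298.3 = 48.3°, B = 61.7°; Δs = -33/2·(1 − cos(π·0.7828)) = -29.3061; s = 33.0000 − 29.3061 = 3.6939

θ=145.4°: 1.1526
θ=320°: 23.9121
θ=346.6°: 3.6939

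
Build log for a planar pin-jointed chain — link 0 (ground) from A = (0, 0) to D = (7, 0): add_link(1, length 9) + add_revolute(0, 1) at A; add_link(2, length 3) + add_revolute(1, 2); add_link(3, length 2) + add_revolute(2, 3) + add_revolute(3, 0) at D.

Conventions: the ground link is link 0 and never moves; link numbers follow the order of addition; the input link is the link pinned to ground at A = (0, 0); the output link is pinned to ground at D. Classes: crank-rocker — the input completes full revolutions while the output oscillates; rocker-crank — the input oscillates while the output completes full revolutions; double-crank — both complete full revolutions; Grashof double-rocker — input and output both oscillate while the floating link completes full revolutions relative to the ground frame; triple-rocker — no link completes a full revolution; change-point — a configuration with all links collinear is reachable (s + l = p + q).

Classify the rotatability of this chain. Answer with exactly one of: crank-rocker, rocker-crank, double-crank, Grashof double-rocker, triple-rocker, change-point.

lengths: ground=7, input=9, coupler=3, output=2
sorted: s=2 (shortest), l=9 (longest), p+q=10
s + l = 11 vs p + q = 10
s + l > p + q → non-Grashof → no link fully rotates → triple-rocker

triple-rocker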